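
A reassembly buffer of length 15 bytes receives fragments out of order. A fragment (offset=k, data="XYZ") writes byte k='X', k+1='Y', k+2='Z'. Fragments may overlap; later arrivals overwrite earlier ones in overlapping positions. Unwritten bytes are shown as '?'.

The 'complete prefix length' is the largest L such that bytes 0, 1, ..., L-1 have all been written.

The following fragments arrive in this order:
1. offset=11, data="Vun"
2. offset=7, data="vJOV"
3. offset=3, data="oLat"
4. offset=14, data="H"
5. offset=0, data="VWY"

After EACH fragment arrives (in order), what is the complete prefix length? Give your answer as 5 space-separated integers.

Fragment 1: offset=11 data="Vun" -> buffer=???????????Vun? -> prefix_len=0
Fragment 2: offset=7 data="vJOV" -> buffer=???????vJOVVun? -> prefix_len=0
Fragment 3: offset=3 data="oLat" -> buffer=???oLatvJOVVun? -> prefix_len=0
Fragment 4: offset=14 data="H" -> buffer=???oLatvJOVVunH -> prefix_len=0
Fragment 5: offset=0 data="VWY" -> buffer=VWYoLatvJOVVunH -> prefix_len=15

Answer: 0 0 0 0 15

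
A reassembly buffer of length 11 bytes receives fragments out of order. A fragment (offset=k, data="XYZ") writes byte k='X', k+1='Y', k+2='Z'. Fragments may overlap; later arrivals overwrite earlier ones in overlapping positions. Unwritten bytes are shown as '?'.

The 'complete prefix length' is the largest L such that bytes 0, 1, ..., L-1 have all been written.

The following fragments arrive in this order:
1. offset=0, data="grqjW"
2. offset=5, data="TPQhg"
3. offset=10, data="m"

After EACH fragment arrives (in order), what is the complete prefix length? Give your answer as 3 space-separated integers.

Fragment 1: offset=0 data="grqjW" -> buffer=grqjW?????? -> prefix_len=5
Fragment 2: offset=5 data="TPQhg" -> buffer=grqjWTPQhg? -> prefix_len=10
Fragment 3: offset=10 data="m" -> buffer=grqjWTPQhgm -> prefix_len=11

Answer: 5 10 11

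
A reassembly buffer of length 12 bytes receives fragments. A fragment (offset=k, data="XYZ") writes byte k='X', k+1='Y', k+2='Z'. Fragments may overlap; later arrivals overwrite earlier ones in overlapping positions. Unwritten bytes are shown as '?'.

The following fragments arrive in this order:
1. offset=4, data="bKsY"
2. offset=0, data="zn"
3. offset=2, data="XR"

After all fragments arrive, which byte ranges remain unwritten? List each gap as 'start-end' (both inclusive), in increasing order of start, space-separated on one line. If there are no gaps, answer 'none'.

Answer: 8-11

Derivation:
Fragment 1: offset=4 len=4
Fragment 2: offset=0 len=2
Fragment 3: offset=2 len=2
Gaps: 8-11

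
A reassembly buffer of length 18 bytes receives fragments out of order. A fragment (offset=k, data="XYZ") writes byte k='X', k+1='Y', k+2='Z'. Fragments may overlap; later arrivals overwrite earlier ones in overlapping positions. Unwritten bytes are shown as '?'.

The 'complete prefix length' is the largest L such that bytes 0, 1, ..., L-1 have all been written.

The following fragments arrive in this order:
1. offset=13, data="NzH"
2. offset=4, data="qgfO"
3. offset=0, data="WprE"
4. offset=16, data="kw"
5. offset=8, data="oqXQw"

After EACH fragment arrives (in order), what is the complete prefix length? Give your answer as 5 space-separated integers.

Fragment 1: offset=13 data="NzH" -> buffer=?????????????NzH?? -> prefix_len=0
Fragment 2: offset=4 data="qgfO" -> buffer=????qgfO?????NzH?? -> prefix_len=0
Fragment 3: offset=0 data="WprE" -> buffer=WprEqgfO?????NzH?? -> prefix_len=8
Fragment 4: offset=16 data="kw" -> buffer=WprEqgfO?????NzHkw -> prefix_len=8
Fragment 5: offset=8 data="oqXQw" -> buffer=WprEqgfOoqXQwNzHkw -> prefix_len=18

Answer: 0 0 8 8 18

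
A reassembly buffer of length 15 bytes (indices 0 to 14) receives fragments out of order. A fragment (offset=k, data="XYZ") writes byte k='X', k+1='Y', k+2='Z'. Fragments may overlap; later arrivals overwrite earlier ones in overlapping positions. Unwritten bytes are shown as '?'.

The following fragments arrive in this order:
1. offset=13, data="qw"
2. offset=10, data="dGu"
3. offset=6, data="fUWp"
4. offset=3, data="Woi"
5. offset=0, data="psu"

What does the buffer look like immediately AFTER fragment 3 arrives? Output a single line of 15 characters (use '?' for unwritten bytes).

Fragment 1: offset=13 data="qw" -> buffer=?????????????qw
Fragment 2: offset=10 data="dGu" -> buffer=??????????dGuqw
Fragment 3: offset=6 data="fUWp" -> buffer=??????fUWpdGuqw

Answer: ??????fUWpdGuqw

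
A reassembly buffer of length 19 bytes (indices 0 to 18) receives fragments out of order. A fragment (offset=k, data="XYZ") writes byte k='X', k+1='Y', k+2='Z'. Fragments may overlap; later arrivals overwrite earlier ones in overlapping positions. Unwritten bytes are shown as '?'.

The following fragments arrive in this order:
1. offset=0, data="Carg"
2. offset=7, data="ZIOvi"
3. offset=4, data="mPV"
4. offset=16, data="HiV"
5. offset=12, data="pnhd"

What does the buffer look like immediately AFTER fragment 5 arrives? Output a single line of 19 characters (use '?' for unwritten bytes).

Fragment 1: offset=0 data="Carg" -> buffer=Carg???????????????
Fragment 2: offset=7 data="ZIOvi" -> buffer=Carg???ZIOvi???????
Fragment 3: offset=4 data="mPV" -> buffer=CargmPVZIOvi???????
Fragment 4: offset=16 data="HiV" -> buffer=CargmPVZIOvi????HiV
Fragment 5: offset=12 data="pnhd" -> buffer=CargmPVZIOvipnhdHiV

Answer: CargmPVZIOvipnhdHiV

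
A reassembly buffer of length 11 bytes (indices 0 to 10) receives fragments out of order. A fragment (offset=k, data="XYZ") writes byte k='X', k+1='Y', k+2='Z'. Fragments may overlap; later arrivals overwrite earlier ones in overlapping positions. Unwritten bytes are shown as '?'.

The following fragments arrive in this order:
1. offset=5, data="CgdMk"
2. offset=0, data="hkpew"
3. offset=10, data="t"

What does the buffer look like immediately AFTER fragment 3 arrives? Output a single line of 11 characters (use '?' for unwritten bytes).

Answer: hkpewCgdMkt

Derivation:
Fragment 1: offset=5 data="CgdMk" -> buffer=?????CgdMk?
Fragment 2: offset=0 data="hkpew" -> buffer=hkpewCgdMk?
Fragment 3: offset=10 data="t" -> buffer=hkpewCgdMkt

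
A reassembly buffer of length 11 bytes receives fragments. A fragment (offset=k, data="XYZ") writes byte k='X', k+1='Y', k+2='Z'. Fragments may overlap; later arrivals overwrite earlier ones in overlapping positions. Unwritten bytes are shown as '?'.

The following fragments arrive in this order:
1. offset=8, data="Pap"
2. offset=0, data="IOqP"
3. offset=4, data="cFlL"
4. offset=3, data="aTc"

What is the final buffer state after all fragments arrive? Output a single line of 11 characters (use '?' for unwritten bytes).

Answer: IOqaTclLPap

Derivation:
Fragment 1: offset=8 data="Pap" -> buffer=????????Pap
Fragment 2: offset=0 data="IOqP" -> buffer=IOqP????Pap
Fragment 3: offset=4 data="cFlL" -> buffer=IOqPcFlLPap
Fragment 4: offset=3 data="aTc" -> buffer=IOqaTclLPap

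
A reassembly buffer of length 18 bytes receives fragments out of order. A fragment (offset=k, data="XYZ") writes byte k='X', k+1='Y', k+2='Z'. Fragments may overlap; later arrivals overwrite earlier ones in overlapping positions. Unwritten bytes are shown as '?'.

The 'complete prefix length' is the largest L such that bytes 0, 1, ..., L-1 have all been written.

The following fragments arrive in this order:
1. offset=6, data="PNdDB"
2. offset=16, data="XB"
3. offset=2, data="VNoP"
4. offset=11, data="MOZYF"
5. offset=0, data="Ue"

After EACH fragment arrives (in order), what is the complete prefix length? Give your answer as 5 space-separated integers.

Answer: 0 0 0 0 18

Derivation:
Fragment 1: offset=6 data="PNdDB" -> buffer=??????PNdDB??????? -> prefix_len=0
Fragment 2: offset=16 data="XB" -> buffer=??????PNdDB?????XB -> prefix_len=0
Fragment 3: offset=2 data="VNoP" -> buffer=??VNoPPNdDB?????XB -> prefix_len=0
Fragment 4: offset=11 data="MOZYF" -> buffer=??VNoPPNdDBMOZYFXB -> prefix_len=0
Fragment 5: offset=0 data="Ue" -> buffer=UeVNoPPNdDBMOZYFXB -> prefix_len=18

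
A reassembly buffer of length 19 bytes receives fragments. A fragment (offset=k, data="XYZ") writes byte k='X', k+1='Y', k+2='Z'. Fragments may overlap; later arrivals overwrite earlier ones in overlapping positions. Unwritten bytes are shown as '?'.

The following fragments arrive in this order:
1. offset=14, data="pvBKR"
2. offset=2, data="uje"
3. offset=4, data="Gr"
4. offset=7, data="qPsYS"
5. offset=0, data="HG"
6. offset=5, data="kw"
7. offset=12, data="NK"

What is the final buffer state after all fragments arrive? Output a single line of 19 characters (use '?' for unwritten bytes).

Fragment 1: offset=14 data="pvBKR" -> buffer=??????????????pvBKR
Fragment 2: offset=2 data="uje" -> buffer=??uje?????????pvBKR
Fragment 3: offset=4 data="Gr" -> buffer=??ujGr????????pvBKR
Fragment 4: offset=7 data="qPsYS" -> buffer=??ujGr?qPsYS??pvBKR
Fragment 5: offset=0 data="HG" -> buffer=HGujGr?qPsYS??pvBKR
Fragment 6: offset=5 data="kw" -> buffer=HGujGkwqPsYS??pvBKR
Fragment 7: offset=12 data="NK" -> buffer=HGujGkwqPsYSNKpvBKR

Answer: HGujGkwqPsYSNKpvBKR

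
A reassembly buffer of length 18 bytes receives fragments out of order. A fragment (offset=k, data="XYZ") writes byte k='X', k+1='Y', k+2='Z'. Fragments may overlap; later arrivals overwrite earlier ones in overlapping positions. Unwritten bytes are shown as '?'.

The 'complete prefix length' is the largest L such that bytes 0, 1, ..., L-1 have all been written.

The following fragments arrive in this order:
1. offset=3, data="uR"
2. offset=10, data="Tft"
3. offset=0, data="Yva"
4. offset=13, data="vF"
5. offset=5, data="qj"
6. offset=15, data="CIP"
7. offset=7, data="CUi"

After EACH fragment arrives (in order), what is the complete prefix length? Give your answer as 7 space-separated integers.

Answer: 0 0 5 5 7 7 18

Derivation:
Fragment 1: offset=3 data="uR" -> buffer=???uR????????????? -> prefix_len=0
Fragment 2: offset=10 data="Tft" -> buffer=???uR?????Tft????? -> prefix_len=0
Fragment 3: offset=0 data="Yva" -> buffer=YvauR?????Tft????? -> prefix_len=5
Fragment 4: offset=13 data="vF" -> buffer=YvauR?????TftvF??? -> prefix_len=5
Fragment 5: offset=5 data="qj" -> buffer=YvauRqj???TftvF??? -> prefix_len=7
Fragment 6: offset=15 data="CIP" -> buffer=YvauRqj???TftvFCIP -> prefix_len=7
Fragment 7: offset=7 data="CUi" -> buffer=YvauRqjCUiTftvFCIP -> prefix_len=18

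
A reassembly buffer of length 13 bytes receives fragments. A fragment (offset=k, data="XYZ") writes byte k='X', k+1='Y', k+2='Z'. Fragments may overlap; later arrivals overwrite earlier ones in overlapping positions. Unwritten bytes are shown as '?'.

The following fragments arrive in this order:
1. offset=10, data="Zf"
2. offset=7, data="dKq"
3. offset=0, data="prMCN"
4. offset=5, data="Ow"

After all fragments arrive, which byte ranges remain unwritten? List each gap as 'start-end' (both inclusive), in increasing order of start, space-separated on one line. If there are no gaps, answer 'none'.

Answer: 12-12

Derivation:
Fragment 1: offset=10 len=2
Fragment 2: offset=7 len=3
Fragment 3: offset=0 len=5
Fragment 4: offset=5 len=2
Gaps: 12-12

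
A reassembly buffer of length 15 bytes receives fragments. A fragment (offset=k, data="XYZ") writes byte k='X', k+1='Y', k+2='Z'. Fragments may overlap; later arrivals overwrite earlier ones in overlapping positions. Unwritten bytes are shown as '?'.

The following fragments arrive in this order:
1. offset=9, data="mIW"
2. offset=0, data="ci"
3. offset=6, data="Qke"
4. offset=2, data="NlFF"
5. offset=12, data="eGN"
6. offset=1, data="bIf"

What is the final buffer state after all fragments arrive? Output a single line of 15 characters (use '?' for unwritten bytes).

Answer: cbIfFFQkemIWeGN

Derivation:
Fragment 1: offset=9 data="mIW" -> buffer=?????????mIW???
Fragment 2: offset=0 data="ci" -> buffer=ci???????mIW???
Fragment 3: offset=6 data="Qke" -> buffer=ci????QkemIW???
Fragment 4: offset=2 data="NlFF" -> buffer=ciNlFFQkemIW???
Fragment 5: offset=12 data="eGN" -> buffer=ciNlFFQkemIWeGN
Fragment 6: offset=1 data="bIf" -> buffer=cbIfFFQkemIWeGN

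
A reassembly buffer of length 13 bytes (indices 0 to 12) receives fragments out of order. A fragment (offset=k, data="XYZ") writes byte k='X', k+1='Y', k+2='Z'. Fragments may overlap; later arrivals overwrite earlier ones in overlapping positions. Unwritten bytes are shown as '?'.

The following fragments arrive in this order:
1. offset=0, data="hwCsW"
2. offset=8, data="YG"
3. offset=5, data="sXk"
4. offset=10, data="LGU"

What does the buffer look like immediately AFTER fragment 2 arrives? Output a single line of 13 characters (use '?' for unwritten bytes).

Answer: hwCsW???YG???

Derivation:
Fragment 1: offset=0 data="hwCsW" -> buffer=hwCsW????????
Fragment 2: offset=8 data="YG" -> buffer=hwCsW???YG???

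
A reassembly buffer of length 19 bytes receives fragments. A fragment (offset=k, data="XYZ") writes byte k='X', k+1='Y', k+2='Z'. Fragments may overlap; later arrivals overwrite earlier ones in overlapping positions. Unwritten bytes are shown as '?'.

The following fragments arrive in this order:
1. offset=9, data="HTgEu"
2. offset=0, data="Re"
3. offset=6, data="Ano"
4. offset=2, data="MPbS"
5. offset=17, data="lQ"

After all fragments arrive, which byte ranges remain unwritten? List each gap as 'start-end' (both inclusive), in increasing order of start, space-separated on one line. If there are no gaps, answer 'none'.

Answer: 14-16

Derivation:
Fragment 1: offset=9 len=5
Fragment 2: offset=0 len=2
Fragment 3: offset=6 len=3
Fragment 4: offset=2 len=4
Fragment 5: offset=17 len=2
Gaps: 14-16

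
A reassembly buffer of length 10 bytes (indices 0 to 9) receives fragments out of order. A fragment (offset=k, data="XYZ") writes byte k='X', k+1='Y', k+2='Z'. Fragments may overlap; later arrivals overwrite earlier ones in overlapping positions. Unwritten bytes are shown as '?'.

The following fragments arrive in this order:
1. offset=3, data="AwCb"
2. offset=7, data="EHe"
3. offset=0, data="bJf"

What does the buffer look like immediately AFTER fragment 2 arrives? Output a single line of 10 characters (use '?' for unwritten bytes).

Fragment 1: offset=3 data="AwCb" -> buffer=???AwCb???
Fragment 2: offset=7 data="EHe" -> buffer=???AwCbEHe

Answer: ???AwCbEHe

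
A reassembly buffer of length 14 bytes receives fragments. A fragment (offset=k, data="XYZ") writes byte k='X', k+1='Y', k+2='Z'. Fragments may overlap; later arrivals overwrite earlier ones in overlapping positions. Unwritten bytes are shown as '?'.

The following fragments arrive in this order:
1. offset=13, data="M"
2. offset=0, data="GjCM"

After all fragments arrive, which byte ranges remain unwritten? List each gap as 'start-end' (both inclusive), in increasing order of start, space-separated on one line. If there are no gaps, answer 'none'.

Answer: 4-12

Derivation:
Fragment 1: offset=13 len=1
Fragment 2: offset=0 len=4
Gaps: 4-12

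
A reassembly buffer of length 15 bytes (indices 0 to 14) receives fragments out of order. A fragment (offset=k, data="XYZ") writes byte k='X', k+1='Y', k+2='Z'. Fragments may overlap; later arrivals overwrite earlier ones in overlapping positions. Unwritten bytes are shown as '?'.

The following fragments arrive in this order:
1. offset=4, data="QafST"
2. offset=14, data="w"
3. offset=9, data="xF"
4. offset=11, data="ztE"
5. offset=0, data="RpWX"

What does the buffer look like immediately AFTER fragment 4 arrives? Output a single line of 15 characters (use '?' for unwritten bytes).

Fragment 1: offset=4 data="QafST" -> buffer=????QafST??????
Fragment 2: offset=14 data="w" -> buffer=????QafST?????w
Fragment 3: offset=9 data="xF" -> buffer=????QafSTxF???w
Fragment 4: offset=11 data="ztE" -> buffer=????QafSTxFztEw

Answer: ????QafSTxFztEw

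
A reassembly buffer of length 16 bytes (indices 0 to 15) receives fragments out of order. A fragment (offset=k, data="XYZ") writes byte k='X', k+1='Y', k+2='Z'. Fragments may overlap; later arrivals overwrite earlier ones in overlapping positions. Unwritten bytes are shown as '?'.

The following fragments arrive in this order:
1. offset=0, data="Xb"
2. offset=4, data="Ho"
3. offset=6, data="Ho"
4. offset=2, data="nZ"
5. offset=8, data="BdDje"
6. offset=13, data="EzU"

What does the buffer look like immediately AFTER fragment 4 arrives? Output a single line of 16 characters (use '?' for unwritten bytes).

Answer: XbnZHoHo????????

Derivation:
Fragment 1: offset=0 data="Xb" -> buffer=Xb??????????????
Fragment 2: offset=4 data="Ho" -> buffer=Xb??Ho??????????
Fragment 3: offset=6 data="Ho" -> buffer=Xb??HoHo????????
Fragment 4: offset=2 data="nZ" -> buffer=XbnZHoHo????????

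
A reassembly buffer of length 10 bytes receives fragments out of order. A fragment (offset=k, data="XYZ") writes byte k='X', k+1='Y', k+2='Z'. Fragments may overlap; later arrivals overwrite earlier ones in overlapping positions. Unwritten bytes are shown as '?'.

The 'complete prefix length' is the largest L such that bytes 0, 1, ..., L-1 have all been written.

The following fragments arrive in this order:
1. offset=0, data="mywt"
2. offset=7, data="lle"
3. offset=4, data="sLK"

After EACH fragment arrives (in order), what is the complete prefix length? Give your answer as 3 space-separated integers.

Fragment 1: offset=0 data="mywt" -> buffer=mywt?????? -> prefix_len=4
Fragment 2: offset=7 data="lle" -> buffer=mywt???lle -> prefix_len=4
Fragment 3: offset=4 data="sLK" -> buffer=mywtsLKlle -> prefix_len=10

Answer: 4 4 10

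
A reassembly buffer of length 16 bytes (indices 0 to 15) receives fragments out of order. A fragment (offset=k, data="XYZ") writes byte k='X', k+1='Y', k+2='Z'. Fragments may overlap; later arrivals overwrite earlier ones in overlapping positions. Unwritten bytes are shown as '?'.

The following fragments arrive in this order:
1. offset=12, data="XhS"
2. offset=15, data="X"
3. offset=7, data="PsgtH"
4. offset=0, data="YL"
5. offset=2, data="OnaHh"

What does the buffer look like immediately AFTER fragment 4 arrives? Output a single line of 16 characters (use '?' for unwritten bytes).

Fragment 1: offset=12 data="XhS" -> buffer=????????????XhS?
Fragment 2: offset=15 data="X" -> buffer=????????????XhSX
Fragment 3: offset=7 data="PsgtH" -> buffer=???????PsgtHXhSX
Fragment 4: offset=0 data="YL" -> buffer=YL?????PsgtHXhSX

Answer: YL?????PsgtHXhSX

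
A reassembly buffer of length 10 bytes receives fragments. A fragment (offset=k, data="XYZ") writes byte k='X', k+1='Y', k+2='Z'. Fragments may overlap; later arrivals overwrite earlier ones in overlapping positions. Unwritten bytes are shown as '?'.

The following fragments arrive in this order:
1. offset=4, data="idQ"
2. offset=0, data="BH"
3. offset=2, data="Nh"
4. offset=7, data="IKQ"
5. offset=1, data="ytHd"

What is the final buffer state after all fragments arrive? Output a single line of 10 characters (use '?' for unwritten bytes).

Answer: BytHddQIKQ

Derivation:
Fragment 1: offset=4 data="idQ" -> buffer=????idQ???
Fragment 2: offset=0 data="BH" -> buffer=BH??idQ???
Fragment 3: offset=2 data="Nh" -> buffer=BHNhidQ???
Fragment 4: offset=7 data="IKQ" -> buffer=BHNhidQIKQ
Fragment 5: offset=1 data="ytHd" -> buffer=BytHddQIKQ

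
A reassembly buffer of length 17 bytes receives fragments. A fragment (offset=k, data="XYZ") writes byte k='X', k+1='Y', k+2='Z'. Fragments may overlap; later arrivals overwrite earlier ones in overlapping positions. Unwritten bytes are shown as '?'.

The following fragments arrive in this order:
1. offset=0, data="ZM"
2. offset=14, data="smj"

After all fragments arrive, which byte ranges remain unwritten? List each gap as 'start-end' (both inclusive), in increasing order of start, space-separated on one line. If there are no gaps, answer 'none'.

Fragment 1: offset=0 len=2
Fragment 2: offset=14 len=3
Gaps: 2-13

Answer: 2-13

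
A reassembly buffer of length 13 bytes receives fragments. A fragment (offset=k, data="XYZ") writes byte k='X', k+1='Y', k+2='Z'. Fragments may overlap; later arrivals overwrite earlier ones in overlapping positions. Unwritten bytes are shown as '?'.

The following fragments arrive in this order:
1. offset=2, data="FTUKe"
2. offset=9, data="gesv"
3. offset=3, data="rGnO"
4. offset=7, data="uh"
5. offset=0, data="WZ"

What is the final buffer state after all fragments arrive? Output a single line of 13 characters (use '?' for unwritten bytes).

Answer: WZFrGnOuhgesv

Derivation:
Fragment 1: offset=2 data="FTUKe" -> buffer=??FTUKe??????
Fragment 2: offset=9 data="gesv" -> buffer=??FTUKe??gesv
Fragment 3: offset=3 data="rGnO" -> buffer=??FrGnO??gesv
Fragment 4: offset=7 data="uh" -> buffer=??FrGnOuhgesv
Fragment 5: offset=0 data="WZ" -> buffer=WZFrGnOuhgesv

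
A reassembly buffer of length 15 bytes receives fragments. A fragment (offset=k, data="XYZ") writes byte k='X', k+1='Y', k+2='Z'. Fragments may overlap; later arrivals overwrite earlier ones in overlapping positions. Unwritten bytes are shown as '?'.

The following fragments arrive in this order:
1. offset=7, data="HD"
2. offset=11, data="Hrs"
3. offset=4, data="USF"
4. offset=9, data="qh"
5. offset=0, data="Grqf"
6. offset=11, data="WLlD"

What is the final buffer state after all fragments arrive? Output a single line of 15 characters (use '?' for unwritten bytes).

Fragment 1: offset=7 data="HD" -> buffer=???????HD??????
Fragment 2: offset=11 data="Hrs" -> buffer=???????HD??Hrs?
Fragment 3: offset=4 data="USF" -> buffer=????USFHD??Hrs?
Fragment 4: offset=9 data="qh" -> buffer=????USFHDqhHrs?
Fragment 5: offset=0 data="Grqf" -> buffer=GrqfUSFHDqhHrs?
Fragment 6: offset=11 data="WLlD" -> buffer=GrqfUSFHDqhWLlD

Answer: GrqfUSFHDqhWLlD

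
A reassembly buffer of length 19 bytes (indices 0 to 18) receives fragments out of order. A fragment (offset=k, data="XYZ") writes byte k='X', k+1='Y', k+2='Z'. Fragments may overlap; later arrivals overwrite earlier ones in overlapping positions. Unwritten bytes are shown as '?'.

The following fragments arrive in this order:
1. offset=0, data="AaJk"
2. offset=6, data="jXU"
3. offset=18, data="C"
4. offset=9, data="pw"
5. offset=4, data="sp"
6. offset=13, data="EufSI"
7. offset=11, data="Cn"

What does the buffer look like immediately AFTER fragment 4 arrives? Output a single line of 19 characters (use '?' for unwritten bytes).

Answer: AaJk??jXUpw???????C

Derivation:
Fragment 1: offset=0 data="AaJk" -> buffer=AaJk???????????????
Fragment 2: offset=6 data="jXU" -> buffer=AaJk??jXU??????????
Fragment 3: offset=18 data="C" -> buffer=AaJk??jXU?????????C
Fragment 4: offset=9 data="pw" -> buffer=AaJk??jXUpw???????C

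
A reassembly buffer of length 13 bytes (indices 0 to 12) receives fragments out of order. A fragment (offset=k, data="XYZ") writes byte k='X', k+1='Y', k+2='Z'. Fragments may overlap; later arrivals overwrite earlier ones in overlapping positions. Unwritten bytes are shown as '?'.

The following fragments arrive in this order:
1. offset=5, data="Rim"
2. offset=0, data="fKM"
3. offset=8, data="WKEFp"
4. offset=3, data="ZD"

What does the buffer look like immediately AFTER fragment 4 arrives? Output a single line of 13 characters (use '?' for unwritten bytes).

Fragment 1: offset=5 data="Rim" -> buffer=?????Rim?????
Fragment 2: offset=0 data="fKM" -> buffer=fKM??Rim?????
Fragment 3: offset=8 data="WKEFp" -> buffer=fKM??RimWKEFp
Fragment 4: offset=3 data="ZD" -> buffer=fKMZDRimWKEFp

Answer: fKMZDRimWKEFp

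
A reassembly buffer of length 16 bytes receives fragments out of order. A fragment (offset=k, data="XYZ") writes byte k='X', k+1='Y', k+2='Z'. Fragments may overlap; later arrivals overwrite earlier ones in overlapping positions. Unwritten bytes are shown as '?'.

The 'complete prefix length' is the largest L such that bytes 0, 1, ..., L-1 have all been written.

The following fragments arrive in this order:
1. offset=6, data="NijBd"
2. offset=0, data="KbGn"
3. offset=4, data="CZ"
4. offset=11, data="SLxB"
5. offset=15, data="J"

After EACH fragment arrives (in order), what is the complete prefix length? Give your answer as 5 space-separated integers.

Fragment 1: offset=6 data="NijBd" -> buffer=??????NijBd????? -> prefix_len=0
Fragment 2: offset=0 data="KbGn" -> buffer=KbGn??NijBd????? -> prefix_len=4
Fragment 3: offset=4 data="CZ" -> buffer=KbGnCZNijBd????? -> prefix_len=11
Fragment 4: offset=11 data="SLxB" -> buffer=KbGnCZNijBdSLxB? -> prefix_len=15
Fragment 5: offset=15 data="J" -> buffer=KbGnCZNijBdSLxBJ -> prefix_len=16

Answer: 0 4 11 15 16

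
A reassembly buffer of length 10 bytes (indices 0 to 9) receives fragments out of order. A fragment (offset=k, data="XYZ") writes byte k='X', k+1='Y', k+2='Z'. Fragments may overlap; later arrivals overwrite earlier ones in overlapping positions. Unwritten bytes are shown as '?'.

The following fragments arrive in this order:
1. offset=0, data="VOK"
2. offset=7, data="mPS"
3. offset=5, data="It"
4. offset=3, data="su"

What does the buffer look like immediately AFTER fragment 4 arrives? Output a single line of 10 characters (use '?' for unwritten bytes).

Fragment 1: offset=0 data="VOK" -> buffer=VOK???????
Fragment 2: offset=7 data="mPS" -> buffer=VOK????mPS
Fragment 3: offset=5 data="It" -> buffer=VOK??ItmPS
Fragment 4: offset=3 data="su" -> buffer=VOKsuItmPS

Answer: VOKsuItmPS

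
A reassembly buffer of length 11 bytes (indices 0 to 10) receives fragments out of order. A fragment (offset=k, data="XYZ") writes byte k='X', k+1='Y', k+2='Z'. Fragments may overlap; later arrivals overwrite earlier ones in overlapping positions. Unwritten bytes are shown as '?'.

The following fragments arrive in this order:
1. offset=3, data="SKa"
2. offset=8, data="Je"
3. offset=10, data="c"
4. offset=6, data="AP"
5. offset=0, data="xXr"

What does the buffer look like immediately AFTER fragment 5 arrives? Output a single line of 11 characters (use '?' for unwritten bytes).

Fragment 1: offset=3 data="SKa" -> buffer=???SKa?????
Fragment 2: offset=8 data="Je" -> buffer=???SKa??Je?
Fragment 3: offset=10 data="c" -> buffer=???SKa??Jec
Fragment 4: offset=6 data="AP" -> buffer=???SKaAPJec
Fragment 5: offset=0 data="xXr" -> buffer=xXrSKaAPJec

Answer: xXrSKaAPJec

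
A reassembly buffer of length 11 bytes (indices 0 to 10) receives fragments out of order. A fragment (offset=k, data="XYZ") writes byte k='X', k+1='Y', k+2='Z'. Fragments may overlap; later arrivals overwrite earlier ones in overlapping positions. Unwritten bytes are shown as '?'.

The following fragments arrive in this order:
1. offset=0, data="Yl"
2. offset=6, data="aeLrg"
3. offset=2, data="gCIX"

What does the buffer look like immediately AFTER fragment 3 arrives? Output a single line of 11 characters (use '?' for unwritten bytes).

Answer: YlgCIXaeLrg

Derivation:
Fragment 1: offset=0 data="Yl" -> buffer=Yl?????????
Fragment 2: offset=6 data="aeLrg" -> buffer=Yl????aeLrg
Fragment 3: offset=2 data="gCIX" -> buffer=YlgCIXaeLrg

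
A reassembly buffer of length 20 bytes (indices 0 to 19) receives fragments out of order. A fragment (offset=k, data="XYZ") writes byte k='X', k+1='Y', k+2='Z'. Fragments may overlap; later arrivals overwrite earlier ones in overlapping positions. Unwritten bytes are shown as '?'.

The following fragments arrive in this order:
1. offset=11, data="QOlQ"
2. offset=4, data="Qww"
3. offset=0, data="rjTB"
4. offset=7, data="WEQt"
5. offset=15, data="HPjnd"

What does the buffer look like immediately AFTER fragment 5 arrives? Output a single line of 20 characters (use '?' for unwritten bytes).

Fragment 1: offset=11 data="QOlQ" -> buffer=???????????QOlQ?????
Fragment 2: offset=4 data="Qww" -> buffer=????Qww????QOlQ?????
Fragment 3: offset=0 data="rjTB" -> buffer=rjTBQww????QOlQ?????
Fragment 4: offset=7 data="WEQt" -> buffer=rjTBQwwWEQtQOlQ?????
Fragment 5: offset=15 data="HPjnd" -> buffer=rjTBQwwWEQtQOlQHPjnd

Answer: rjTBQwwWEQtQOlQHPjnd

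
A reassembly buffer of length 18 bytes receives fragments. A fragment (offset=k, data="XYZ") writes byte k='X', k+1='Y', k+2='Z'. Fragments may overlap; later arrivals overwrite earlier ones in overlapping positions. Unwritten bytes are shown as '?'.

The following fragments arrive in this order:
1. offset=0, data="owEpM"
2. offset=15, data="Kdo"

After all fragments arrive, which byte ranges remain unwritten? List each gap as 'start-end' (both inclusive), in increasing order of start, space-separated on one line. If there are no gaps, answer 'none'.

Fragment 1: offset=0 len=5
Fragment 2: offset=15 len=3
Gaps: 5-14

Answer: 5-14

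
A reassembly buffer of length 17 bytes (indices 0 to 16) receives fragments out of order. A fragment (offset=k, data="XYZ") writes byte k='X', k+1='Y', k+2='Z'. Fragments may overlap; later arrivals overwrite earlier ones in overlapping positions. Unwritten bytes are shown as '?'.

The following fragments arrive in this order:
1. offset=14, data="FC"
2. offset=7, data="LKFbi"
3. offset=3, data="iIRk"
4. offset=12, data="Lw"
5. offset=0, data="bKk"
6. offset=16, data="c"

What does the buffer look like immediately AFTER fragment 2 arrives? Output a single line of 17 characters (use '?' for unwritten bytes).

Fragment 1: offset=14 data="FC" -> buffer=??????????????FC?
Fragment 2: offset=7 data="LKFbi" -> buffer=???????LKFbi??FC?

Answer: ???????LKFbi??FC?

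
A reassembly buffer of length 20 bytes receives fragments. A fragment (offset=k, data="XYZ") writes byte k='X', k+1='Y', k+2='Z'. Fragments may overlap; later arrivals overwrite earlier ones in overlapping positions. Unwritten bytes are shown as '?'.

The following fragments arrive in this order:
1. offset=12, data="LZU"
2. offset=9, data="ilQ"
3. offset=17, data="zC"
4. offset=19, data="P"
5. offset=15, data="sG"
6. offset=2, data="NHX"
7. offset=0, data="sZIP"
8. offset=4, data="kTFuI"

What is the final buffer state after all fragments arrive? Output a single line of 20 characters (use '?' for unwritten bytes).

Fragment 1: offset=12 data="LZU" -> buffer=????????????LZU?????
Fragment 2: offset=9 data="ilQ" -> buffer=?????????ilQLZU?????
Fragment 3: offset=17 data="zC" -> buffer=?????????ilQLZU??zC?
Fragment 4: offset=19 data="P" -> buffer=?????????ilQLZU??zCP
Fragment 5: offset=15 data="sG" -> buffer=?????????ilQLZUsGzCP
Fragment 6: offset=2 data="NHX" -> buffer=??NHX????ilQLZUsGzCP
Fragment 7: offset=0 data="sZIP" -> buffer=sZIPX????ilQLZUsGzCP
Fragment 8: offset=4 data="kTFuI" -> buffer=sZIPkTFuIilQLZUsGzCP

Answer: sZIPkTFuIilQLZUsGzCP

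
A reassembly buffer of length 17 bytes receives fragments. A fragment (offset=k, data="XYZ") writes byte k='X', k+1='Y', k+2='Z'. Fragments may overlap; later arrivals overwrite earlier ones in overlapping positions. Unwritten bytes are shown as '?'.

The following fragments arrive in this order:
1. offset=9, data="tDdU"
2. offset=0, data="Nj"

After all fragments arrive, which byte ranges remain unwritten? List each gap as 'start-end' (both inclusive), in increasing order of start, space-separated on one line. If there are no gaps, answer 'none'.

Fragment 1: offset=9 len=4
Fragment 2: offset=0 len=2
Gaps: 2-8 13-16

Answer: 2-8 13-16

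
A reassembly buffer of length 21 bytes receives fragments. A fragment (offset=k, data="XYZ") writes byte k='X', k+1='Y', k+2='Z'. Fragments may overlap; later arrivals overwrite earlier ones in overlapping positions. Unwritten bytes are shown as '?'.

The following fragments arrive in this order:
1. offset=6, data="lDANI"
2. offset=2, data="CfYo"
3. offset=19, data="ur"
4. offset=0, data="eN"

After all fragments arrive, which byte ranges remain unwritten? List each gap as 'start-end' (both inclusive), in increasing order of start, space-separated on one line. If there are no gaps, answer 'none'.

Answer: 11-18

Derivation:
Fragment 1: offset=6 len=5
Fragment 2: offset=2 len=4
Fragment 3: offset=19 len=2
Fragment 4: offset=0 len=2
Gaps: 11-18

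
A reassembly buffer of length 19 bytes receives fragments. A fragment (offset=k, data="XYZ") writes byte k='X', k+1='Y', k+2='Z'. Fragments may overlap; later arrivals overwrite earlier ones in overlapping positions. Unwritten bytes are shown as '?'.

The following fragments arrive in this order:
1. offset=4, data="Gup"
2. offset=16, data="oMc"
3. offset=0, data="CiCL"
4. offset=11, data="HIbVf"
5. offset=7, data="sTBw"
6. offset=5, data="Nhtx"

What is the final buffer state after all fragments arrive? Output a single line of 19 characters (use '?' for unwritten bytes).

Answer: CiCLGNhtxBwHIbVfoMc

Derivation:
Fragment 1: offset=4 data="Gup" -> buffer=????Gup????????????
Fragment 2: offset=16 data="oMc" -> buffer=????Gup?????????oMc
Fragment 3: offset=0 data="CiCL" -> buffer=CiCLGup?????????oMc
Fragment 4: offset=11 data="HIbVf" -> buffer=CiCLGup????HIbVfoMc
Fragment 5: offset=7 data="sTBw" -> buffer=CiCLGupsTBwHIbVfoMc
Fragment 6: offset=5 data="Nhtx" -> buffer=CiCLGNhtxBwHIbVfoMc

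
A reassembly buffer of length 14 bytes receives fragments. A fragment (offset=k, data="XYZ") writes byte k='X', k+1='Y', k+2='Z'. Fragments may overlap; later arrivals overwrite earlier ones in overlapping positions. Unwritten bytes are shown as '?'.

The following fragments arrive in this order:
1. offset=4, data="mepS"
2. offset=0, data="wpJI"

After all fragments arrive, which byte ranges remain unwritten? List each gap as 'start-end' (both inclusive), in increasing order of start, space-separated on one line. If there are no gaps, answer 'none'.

Answer: 8-13

Derivation:
Fragment 1: offset=4 len=4
Fragment 2: offset=0 len=4
Gaps: 8-13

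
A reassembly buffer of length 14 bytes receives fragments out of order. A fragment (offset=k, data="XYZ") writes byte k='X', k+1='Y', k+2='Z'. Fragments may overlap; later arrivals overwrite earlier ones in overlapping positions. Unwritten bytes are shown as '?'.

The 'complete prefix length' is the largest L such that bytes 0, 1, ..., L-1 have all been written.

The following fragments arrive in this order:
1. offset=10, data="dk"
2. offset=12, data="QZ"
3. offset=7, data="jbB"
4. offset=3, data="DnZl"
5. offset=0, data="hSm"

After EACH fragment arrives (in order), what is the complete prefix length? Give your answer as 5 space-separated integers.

Answer: 0 0 0 0 14

Derivation:
Fragment 1: offset=10 data="dk" -> buffer=??????????dk?? -> prefix_len=0
Fragment 2: offset=12 data="QZ" -> buffer=??????????dkQZ -> prefix_len=0
Fragment 3: offset=7 data="jbB" -> buffer=???????jbBdkQZ -> prefix_len=0
Fragment 4: offset=3 data="DnZl" -> buffer=???DnZljbBdkQZ -> prefix_len=0
Fragment 5: offset=0 data="hSm" -> buffer=hSmDnZljbBdkQZ -> prefix_len=14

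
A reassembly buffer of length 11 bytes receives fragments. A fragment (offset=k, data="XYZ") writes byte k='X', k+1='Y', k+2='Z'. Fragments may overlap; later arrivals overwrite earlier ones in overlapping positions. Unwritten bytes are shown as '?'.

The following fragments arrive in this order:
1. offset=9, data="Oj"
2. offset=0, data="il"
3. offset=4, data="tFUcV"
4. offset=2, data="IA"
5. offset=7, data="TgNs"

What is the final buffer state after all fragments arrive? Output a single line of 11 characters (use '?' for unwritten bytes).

Answer: ilIAtFUTgNs

Derivation:
Fragment 1: offset=9 data="Oj" -> buffer=?????????Oj
Fragment 2: offset=0 data="il" -> buffer=il???????Oj
Fragment 3: offset=4 data="tFUcV" -> buffer=il??tFUcVOj
Fragment 4: offset=2 data="IA" -> buffer=ilIAtFUcVOj
Fragment 5: offset=7 data="TgNs" -> buffer=ilIAtFUTgNs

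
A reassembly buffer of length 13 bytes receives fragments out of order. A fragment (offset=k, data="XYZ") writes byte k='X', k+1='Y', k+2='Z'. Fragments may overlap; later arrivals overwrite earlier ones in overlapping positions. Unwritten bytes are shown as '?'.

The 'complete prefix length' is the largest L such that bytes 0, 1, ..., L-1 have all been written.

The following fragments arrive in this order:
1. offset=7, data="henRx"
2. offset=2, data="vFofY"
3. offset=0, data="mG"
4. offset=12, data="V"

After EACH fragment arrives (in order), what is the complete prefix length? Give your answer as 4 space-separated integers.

Answer: 0 0 12 13

Derivation:
Fragment 1: offset=7 data="henRx" -> buffer=???????henRx? -> prefix_len=0
Fragment 2: offset=2 data="vFofY" -> buffer=??vFofYhenRx? -> prefix_len=0
Fragment 3: offset=0 data="mG" -> buffer=mGvFofYhenRx? -> prefix_len=12
Fragment 4: offset=12 data="V" -> buffer=mGvFofYhenRxV -> prefix_len=13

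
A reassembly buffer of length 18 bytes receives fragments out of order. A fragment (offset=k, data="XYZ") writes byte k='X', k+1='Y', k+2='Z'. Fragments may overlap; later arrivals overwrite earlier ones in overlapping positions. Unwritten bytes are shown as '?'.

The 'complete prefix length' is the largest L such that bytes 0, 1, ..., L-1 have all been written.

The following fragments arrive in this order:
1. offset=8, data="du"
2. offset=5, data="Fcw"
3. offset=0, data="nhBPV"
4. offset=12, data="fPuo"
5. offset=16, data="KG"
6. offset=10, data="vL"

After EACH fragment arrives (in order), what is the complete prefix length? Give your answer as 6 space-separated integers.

Fragment 1: offset=8 data="du" -> buffer=????????du???????? -> prefix_len=0
Fragment 2: offset=5 data="Fcw" -> buffer=?????Fcwdu???????? -> prefix_len=0
Fragment 3: offset=0 data="nhBPV" -> buffer=nhBPVFcwdu???????? -> prefix_len=10
Fragment 4: offset=12 data="fPuo" -> buffer=nhBPVFcwdu??fPuo?? -> prefix_len=10
Fragment 5: offset=16 data="KG" -> buffer=nhBPVFcwdu??fPuoKG -> prefix_len=10
Fragment 6: offset=10 data="vL" -> buffer=nhBPVFcwduvLfPuoKG -> prefix_len=18

Answer: 0 0 10 10 10 18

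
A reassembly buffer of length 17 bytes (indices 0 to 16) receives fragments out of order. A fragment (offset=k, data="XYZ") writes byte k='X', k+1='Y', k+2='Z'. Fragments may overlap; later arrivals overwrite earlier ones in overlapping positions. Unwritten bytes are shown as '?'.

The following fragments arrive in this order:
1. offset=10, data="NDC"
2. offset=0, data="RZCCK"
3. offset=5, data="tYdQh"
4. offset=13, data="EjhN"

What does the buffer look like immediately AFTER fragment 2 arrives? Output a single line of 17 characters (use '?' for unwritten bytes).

Answer: RZCCK?????NDC????

Derivation:
Fragment 1: offset=10 data="NDC" -> buffer=??????????NDC????
Fragment 2: offset=0 data="RZCCK" -> buffer=RZCCK?????NDC????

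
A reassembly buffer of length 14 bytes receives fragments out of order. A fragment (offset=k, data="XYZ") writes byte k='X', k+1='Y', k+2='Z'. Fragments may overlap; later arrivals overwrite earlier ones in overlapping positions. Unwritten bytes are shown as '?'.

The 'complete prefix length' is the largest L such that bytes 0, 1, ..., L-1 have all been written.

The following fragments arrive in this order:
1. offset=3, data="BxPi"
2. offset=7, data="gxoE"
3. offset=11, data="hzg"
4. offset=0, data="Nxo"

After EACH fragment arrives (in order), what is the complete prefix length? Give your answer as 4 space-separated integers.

Fragment 1: offset=3 data="BxPi" -> buffer=???BxPi??????? -> prefix_len=0
Fragment 2: offset=7 data="gxoE" -> buffer=???BxPigxoE??? -> prefix_len=0
Fragment 3: offset=11 data="hzg" -> buffer=???BxPigxoEhzg -> prefix_len=0
Fragment 4: offset=0 data="Nxo" -> buffer=NxoBxPigxoEhzg -> prefix_len=14

Answer: 0 0 0 14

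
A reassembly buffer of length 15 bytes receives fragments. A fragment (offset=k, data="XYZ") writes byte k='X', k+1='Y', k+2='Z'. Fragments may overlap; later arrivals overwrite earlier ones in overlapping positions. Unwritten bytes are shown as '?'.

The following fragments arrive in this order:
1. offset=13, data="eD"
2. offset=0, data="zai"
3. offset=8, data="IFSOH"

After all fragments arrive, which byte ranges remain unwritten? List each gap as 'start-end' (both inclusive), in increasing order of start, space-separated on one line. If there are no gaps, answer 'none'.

Answer: 3-7

Derivation:
Fragment 1: offset=13 len=2
Fragment 2: offset=0 len=3
Fragment 3: offset=8 len=5
Gaps: 3-7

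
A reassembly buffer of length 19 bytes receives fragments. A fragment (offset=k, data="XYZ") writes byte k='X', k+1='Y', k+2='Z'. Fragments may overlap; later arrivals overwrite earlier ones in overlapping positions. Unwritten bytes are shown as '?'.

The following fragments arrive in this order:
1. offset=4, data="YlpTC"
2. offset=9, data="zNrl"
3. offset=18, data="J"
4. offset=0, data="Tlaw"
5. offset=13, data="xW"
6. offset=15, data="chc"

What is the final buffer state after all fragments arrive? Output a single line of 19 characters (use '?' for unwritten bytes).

Fragment 1: offset=4 data="YlpTC" -> buffer=????YlpTC??????????
Fragment 2: offset=9 data="zNrl" -> buffer=????YlpTCzNrl??????
Fragment 3: offset=18 data="J" -> buffer=????YlpTCzNrl?????J
Fragment 4: offset=0 data="Tlaw" -> buffer=TlawYlpTCzNrl?????J
Fragment 5: offset=13 data="xW" -> buffer=TlawYlpTCzNrlxW???J
Fragment 6: offset=15 data="chc" -> buffer=TlawYlpTCzNrlxWchcJ

Answer: TlawYlpTCzNrlxWchcJ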